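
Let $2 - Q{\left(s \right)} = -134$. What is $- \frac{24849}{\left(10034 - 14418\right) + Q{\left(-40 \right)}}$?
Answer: $\frac{2761}{472} \approx 5.8496$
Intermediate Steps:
$Q{\left(s \right)} = 136$ ($Q{\left(s \right)} = 2 - -134 = 2 + 134 = 136$)
$- \frac{24849}{\left(10034 - 14418\right) + Q{\left(-40 \right)}} = - \frac{24849}{\left(10034 - 14418\right) + 136} = - \frac{24849}{-4384 + 136} = - \frac{24849}{-4248} = \left(-24849\right) \left(- \frac{1}{4248}\right) = \frac{2761}{472}$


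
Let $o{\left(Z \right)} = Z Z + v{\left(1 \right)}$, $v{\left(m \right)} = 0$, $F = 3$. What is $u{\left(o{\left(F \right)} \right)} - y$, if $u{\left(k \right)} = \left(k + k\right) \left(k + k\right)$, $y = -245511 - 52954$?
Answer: $298789$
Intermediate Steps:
$y = -298465$
$o{\left(Z \right)} = Z^{2}$ ($o{\left(Z \right)} = Z Z + 0 = Z^{2} + 0 = Z^{2}$)
$u{\left(k \right)} = 4 k^{2}$ ($u{\left(k \right)} = 2 k 2 k = 4 k^{2}$)
$u{\left(o{\left(F \right)} \right)} - y = 4 \left(3^{2}\right)^{2} - -298465 = 4 \cdot 9^{2} + 298465 = 4 \cdot 81 + 298465 = 324 + 298465 = 298789$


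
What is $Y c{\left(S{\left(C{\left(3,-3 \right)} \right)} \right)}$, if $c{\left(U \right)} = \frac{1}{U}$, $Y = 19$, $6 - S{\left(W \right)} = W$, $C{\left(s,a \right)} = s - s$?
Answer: $\frac{19}{6} \approx 3.1667$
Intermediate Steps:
$C{\left(s,a \right)} = 0$
$S{\left(W \right)} = 6 - W$
$Y c{\left(S{\left(C{\left(3,-3 \right)} \right)} \right)} = \frac{19}{6 - 0} = \frac{19}{6 + 0} = \frac{19}{6}$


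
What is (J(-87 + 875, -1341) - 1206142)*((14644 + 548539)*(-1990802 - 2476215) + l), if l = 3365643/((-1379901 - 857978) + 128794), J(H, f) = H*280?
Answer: 5229001123041124337267156/2109085 ≈ 2.4793e+18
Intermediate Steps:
J(H, f) = 280*H
l = -3365643/2109085 (l = 3365643/(-2237879 + 128794) = 3365643/(-2109085) = 3365643*(-1/2109085) = -3365643/2109085 ≈ -1.5958)
(J(-87 + 875, -1341) - 1206142)*((14644 + 548539)*(-1990802 - 2476215) + l) = (280*(-87 + 875) - 1206142)*((14644 + 548539)*(-1990802 - 2476215) - 3365643/2109085) = (280*788 - 1206142)*(563183*(-4467017) - 3365643/2109085) = (220640 - 1206142)*(-2515748035111 - 3365643/2109085) = -985502*(-5305926444635449078/2109085) = 5229001123041124337267156/2109085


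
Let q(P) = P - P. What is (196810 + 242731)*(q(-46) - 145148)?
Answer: -63798497068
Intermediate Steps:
q(P) = 0
(196810 + 242731)*(q(-46) - 145148) = (196810 + 242731)*(0 - 145148) = 439541*(-145148) = -63798497068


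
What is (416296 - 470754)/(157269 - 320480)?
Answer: 54458/163211 ≈ 0.33367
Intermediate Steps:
(416296 - 470754)/(157269 - 320480) = -54458/(-163211) = -54458*(-1/163211) = 54458/163211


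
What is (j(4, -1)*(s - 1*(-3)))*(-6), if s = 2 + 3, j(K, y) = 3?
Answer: -144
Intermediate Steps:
s = 5
(j(4, -1)*(s - 1*(-3)))*(-6) = (3*(5 - 1*(-3)))*(-6) = (3*(5 + 3))*(-6) = (3*8)*(-6) = 24*(-6) = -144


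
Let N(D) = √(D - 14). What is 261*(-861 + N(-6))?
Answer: -224721 + 522*I*√5 ≈ -2.2472e+5 + 1167.2*I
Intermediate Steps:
N(D) = √(-14 + D)
261*(-861 + N(-6)) = 261*(-861 + √(-14 - 6)) = 261*(-861 + √(-20)) = 261*(-861 + 2*I*√5) = -224721 + 522*I*√5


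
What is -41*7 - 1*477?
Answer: -764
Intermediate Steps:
-41*7 - 1*477 = -287 - 477 = -764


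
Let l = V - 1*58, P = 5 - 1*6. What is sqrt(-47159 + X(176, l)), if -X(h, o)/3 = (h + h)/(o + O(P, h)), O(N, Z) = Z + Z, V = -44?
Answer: I*sqrt(29477015)/25 ≈ 217.17*I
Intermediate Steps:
P = -1 (P = 5 - 6 = -1)
O(N, Z) = 2*Z
l = -102 (l = -44 - 1*58 = -44 - 58 = -102)
X(h, o) = -6*h/(o + 2*h) (X(h, o) = -3*(h + h)/(o + 2*h) = -3*2*h/(o + 2*h) = -6*h/(o + 2*h))
sqrt(-47159 + X(176, l)) = sqrt(-47159 - 6*176/(-102 + 2*176)) = sqrt(-47159 - 6*176/(-102 + 352)) = sqrt(-47159 - 6*176/250) = sqrt(-47159 - 6*176*1/250) = sqrt(-47159 - 528/125) = sqrt(-5895403/125) = I*sqrt(29477015)/25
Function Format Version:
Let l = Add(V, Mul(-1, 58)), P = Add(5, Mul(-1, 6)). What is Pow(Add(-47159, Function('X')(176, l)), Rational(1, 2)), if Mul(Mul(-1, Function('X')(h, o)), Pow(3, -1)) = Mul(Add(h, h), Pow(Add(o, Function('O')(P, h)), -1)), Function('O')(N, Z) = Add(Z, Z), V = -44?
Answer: Mul(Rational(1, 25), I, Pow(29477015, Rational(1, 2))) ≈ Mul(217.17, I)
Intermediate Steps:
P = -1 (P = Add(5, -6) = -1)
Function('O')(N, Z) = Mul(2, Z)
l = -102 (l = Add(-44, Mul(-1, 58)) = Add(-44, -58) = -102)
Function('X')(h, o) = Mul(-6, h, Pow(Add(o, Mul(2, h)), -1)) (Function('X')(h, o) = Mul(-3, Mul(Add(h, h), Pow(Add(o, Mul(2, h)), -1))) = Mul(-3, Mul(Mul(2, h), Pow(Add(o, Mul(2, h)), -1))) = Mul(-3, Mul(2, h, Pow(Add(o, Mul(2, h)), -1))) = Mul(-6, h, Pow(Add(o, Mul(2, h)), -1)))
Pow(Add(-47159, Function('X')(176, l)), Rational(1, 2)) = Pow(Add(-47159, Mul(-6, 176, Pow(Add(-102, Mul(2, 176)), -1))), Rational(1, 2)) = Pow(Add(-47159, Mul(-6, 176, Pow(Add(-102, 352), -1))), Rational(1, 2)) = Pow(Add(-47159, Mul(-6, 176, Pow(250, -1))), Rational(1, 2)) = Pow(Add(-47159, Mul(-6, 176, Rational(1, 250))), Rational(1, 2)) = Pow(Add(-47159, Rational(-528, 125)), Rational(1, 2)) = Pow(Rational(-5895403, 125), Rational(1, 2)) = Mul(Rational(1, 25), I, Pow(29477015, Rational(1, 2)))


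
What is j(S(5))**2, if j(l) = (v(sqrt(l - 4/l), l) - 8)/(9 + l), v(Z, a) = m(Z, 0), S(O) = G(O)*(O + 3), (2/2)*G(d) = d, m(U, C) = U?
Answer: (80 - sqrt(3990))**2/240100 ≈ 0.0011802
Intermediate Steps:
G(d) = d
S(O) = O*(3 + O) (S(O) = O*(O + 3) = O*(3 + O))
v(Z, a) = Z
j(l) = (-8 + sqrt(l - 4/l))/(9 + l) (j(l) = (sqrt(l - 4/l) - 8)/(9 + l) = (-8 + sqrt(l - 4/l))/(9 + l))
j(S(5))**2 = ((-8 + sqrt(5*(3 + 5) - 4*1/(5*(3 + 5))))/(9 + 5*(3 + 5)))**2 = ((-8 + sqrt(5*8 - 4/(5*8)))/(9 + 5*8))**2 = ((-8 + sqrt(40 - 4/40))/(9 + 40))**2 = ((-8 + sqrt(40 - 4*1/40))/49)**2 = ((-8 + sqrt(40 - 1/10))/49)**2 = ((-8 + sqrt(399/10))/49)**2 = ((-8 + sqrt(3990)/10)/49)**2 = (-8/49 + sqrt(3990)/490)**2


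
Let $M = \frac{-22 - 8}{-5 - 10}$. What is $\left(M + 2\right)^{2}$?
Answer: $16$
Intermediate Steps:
$M = 2$ ($M = - \frac{30}{-15} = \left(-30\right) \left(- \frac{1}{15}\right) = 2$)
$\left(M + 2\right)^{2} = \left(2 + 2\right)^{2} = 4^{2} = 16$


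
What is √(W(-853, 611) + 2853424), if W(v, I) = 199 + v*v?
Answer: 4*√223827 ≈ 1892.4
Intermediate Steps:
W(v, I) = 199 + v²
√(W(-853, 611) + 2853424) = √((199 + (-853)²) + 2853424) = √((199 + 727609) + 2853424) = √(727808 + 2853424) = √3581232 = 4*√223827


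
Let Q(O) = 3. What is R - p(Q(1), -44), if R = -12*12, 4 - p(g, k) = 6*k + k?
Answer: -456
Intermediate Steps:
p(g, k) = 4 - 7*k (p(g, k) = 4 - (6*k + k) = 4 - 7*k)
R = -144
R - p(Q(1), -44) = -144 - (4 - 7*(-44)) = -144 - (4 + 308) = -144 - 1*312 = -144 - 312 = -456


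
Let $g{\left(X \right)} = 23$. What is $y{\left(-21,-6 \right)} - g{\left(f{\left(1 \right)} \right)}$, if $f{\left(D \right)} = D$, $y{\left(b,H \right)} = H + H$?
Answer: $-35$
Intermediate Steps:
$y{\left(b,H \right)} = 2 H$
$y{\left(-21,-6 \right)} - g{\left(f{\left(1 \right)} \right)} = 2 \left(-6\right) - 23 = -12 - 23 = -35$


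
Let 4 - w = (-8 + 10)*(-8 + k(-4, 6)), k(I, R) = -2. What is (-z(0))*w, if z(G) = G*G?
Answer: 0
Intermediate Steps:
z(G) = G²
w = 24 (w = 4 - (-8 + 10)*(-8 - 2) = 4 - 2*(-10) = 4 - 1*(-20) = 4 + 20 = 24)
(-z(0))*w = -1*0²*24 = -1*0*24 = 0*24 = 0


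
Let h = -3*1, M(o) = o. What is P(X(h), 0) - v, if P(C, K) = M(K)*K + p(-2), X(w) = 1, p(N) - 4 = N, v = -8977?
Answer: 8979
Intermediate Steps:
p(N) = 4 + N
h = -3
P(C, K) = 2 + K**2 (P(C, K) = K*K + (4 - 2) = K**2 + 2 = 2 + K**2)
P(X(h), 0) - v = (2 + 0**2) - 1*(-8977) = (2 + 0) + 8977 = 2 + 8977 = 8979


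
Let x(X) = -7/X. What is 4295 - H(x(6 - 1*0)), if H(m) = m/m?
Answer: 4294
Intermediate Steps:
H(m) = 1
4295 - H(x(6 - 1*0)) = 4295 - 1*1 = 4295 - 1 = 4294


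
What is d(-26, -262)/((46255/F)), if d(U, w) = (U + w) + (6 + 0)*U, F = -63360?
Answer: 511488/841 ≈ 608.19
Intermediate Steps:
d(U, w) = w + 7*U (d(U, w) = (U + w) + 6*U = w + 7*U)
d(-26, -262)/((46255/F)) = (-262 + 7*(-26))/((46255/(-63360))) = (-262 - 182)/((46255*(-1/63360))) = -444/(-841/1152) = -444*(-1152/841) = 511488/841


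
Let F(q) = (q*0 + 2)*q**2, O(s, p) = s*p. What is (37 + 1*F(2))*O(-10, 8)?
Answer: -3600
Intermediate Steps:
O(s, p) = p*s
F(q) = 2*q**2 (F(q) = (0 + 2)*q**2 = 2*q**2)
(37 + 1*F(2))*O(-10, 8) = (37 + 1*(2*2**2))*(8*(-10)) = (37 + 1*(2*4))*(-80) = (37 + 1*8)*(-80) = (37 + 8)*(-80) = 45*(-80) = -3600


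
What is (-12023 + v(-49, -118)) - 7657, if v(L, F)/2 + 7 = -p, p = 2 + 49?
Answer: -19796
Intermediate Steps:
p = 51
v(L, F) = -116 (v(L, F) = -14 + 2*(-1*51) = -14 + 2*(-51) = -14 - 102 = -116)
(-12023 + v(-49, -118)) - 7657 = (-12023 - 116) - 7657 = -12139 - 7657 = -19796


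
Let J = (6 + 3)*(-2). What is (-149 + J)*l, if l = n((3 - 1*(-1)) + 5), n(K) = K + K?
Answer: -3006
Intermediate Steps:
n(K) = 2*K
l = 18 (l = 2*((3 - 1*(-1)) + 5) = 2*((3 + 1) + 5) = 2*(4 + 5) = 2*9 = 18)
J = -18 (J = 9*(-2) = -18)
(-149 + J)*l = (-149 - 18)*18 = -167*18 = -3006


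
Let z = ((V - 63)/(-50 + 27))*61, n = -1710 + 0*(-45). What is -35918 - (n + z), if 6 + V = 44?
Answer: -788309/23 ≈ -34274.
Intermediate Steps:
V = 38 (V = -6 + 44 = 38)
n = -1710 (n = -1710 + 0 = -1710)
z = 1525/23 (z = ((38 - 63)/(-50 + 27))*61 = -25/(-23)*61 = -25*(-1/23)*61 = (25/23)*61 = 1525/23 ≈ 66.304)
-35918 - (n + z) = -35918 - (-1710 + 1525/23) = -35918 - 1*(-37805/23) = -35918 + 37805/23 = -788309/23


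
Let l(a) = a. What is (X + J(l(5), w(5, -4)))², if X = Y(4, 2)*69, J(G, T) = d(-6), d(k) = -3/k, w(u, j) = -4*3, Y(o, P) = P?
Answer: 76729/4 ≈ 19182.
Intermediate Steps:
w(u, j) = -12
J(G, T) = ½ (J(G, T) = -3/(-6) = -3*(-⅙) = ½)
X = 138 (X = 2*69 = 138)
(X + J(l(5), w(5, -4)))² = (138 + ½)² = (277/2)² = 76729/4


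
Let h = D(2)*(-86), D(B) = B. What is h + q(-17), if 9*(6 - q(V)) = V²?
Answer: -1783/9 ≈ -198.11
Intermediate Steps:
h = -172 (h = 2*(-86) = -172)
q(V) = 6 - V²/9
h + q(-17) = -172 + (6 - ⅑*(-17)²) = -172 + (6 - ⅑*289) = -172 + (6 - 289/9) = -172 - 235/9 = -1783/9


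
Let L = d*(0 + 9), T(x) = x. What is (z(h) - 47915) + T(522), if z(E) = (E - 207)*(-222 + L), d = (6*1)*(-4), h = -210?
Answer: 135253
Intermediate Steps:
d = -24 (d = 6*(-4) = -24)
L = -216 (L = -24*(0 + 9) = -24*9 = -216)
z(E) = 90666 - 438*E (z(E) = (E - 207)*(-222 - 216) = (-207 + E)*(-438) = 90666 - 438*E)
(z(h) - 47915) + T(522) = ((90666 - 438*(-210)) - 47915) + 522 = ((90666 + 91980) - 47915) + 522 = (182646 - 47915) + 522 = 134731 + 522 = 135253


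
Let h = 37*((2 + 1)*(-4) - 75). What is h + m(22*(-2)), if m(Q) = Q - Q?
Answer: -3219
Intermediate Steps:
m(Q) = 0
h = -3219 (h = 37*(3*(-4) - 75) = 37*(-12 - 75) = 37*(-87) = -3219)
h + m(22*(-2)) = -3219 + 0 = -3219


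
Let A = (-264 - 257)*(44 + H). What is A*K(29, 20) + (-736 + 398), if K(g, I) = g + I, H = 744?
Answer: -20117190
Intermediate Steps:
A = -410548 (A = (-264 - 257)*(44 + 744) = -521*788 = -410548)
K(g, I) = I + g
A*K(29, 20) + (-736 + 398) = -410548*(20 + 29) + (-736 + 398) = -410548*49 - 338 = -20116852 - 338 = -20117190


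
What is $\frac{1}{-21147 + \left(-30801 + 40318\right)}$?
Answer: $- \frac{1}{11630} \approx -8.5984 \cdot 10^{-5}$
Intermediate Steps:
$\frac{1}{-21147 + \left(-30801 + 40318\right)} = \frac{1}{-21147 + 9517} = \frac{1}{-11630} = - \frac{1}{11630}$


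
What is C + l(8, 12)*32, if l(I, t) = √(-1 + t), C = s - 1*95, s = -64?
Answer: -159 + 32*√11 ≈ -52.868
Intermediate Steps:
C = -159 (C = -64 - 1*95 = -64 - 95 = -159)
C + l(8, 12)*32 = -159 + √(-1 + 12)*32 = -159 + √11*32 = -159 + 32*√11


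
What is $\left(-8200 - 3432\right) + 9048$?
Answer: $-2584$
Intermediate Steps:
$\left(-8200 - 3432\right) + 9048 = -11632 + 9048 = -2584$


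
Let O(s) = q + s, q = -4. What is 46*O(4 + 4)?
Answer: 184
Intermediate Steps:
O(s) = -4 + s
46*O(4 + 4) = 46*(-4 + (4 + 4)) = 46*(-4 + 8) = 46*4 = 184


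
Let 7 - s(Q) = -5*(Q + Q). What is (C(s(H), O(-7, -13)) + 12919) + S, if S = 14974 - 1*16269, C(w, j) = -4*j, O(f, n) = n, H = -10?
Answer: 11676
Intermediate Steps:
s(Q) = 7 + 10*Q (s(Q) = 7 - (-5)*(Q + Q) = 7 - (-5)*2*Q = 7 - (-10)*Q = 7 + 10*Q)
S = -1295 (S = 14974 - 16269 = -1295)
(C(s(H), O(-7, -13)) + 12919) + S = (-4*(-13) + 12919) - 1295 = (52 + 12919) - 1295 = 12971 - 1295 = 11676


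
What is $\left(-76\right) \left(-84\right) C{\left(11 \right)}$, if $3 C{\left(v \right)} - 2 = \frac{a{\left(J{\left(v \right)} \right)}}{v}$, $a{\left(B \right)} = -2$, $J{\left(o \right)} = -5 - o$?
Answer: $\frac{42560}{11} \approx 3869.1$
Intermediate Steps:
$C{\left(v \right)} = \frac{2}{3} - \frac{2}{3 v}$ ($C{\left(v \right)} = \frac{2}{3} + \frac{\left(-2\right) \frac{1}{v}}{3} = \frac{2}{3} - \frac{2}{3 v}$)
$\left(-76\right) \left(-84\right) C{\left(11 \right)} = \left(-76\right) \left(-84\right) \frac{2 \left(-1 + 11\right)}{3 \cdot 11} = 6384 \cdot \frac{2}{3} \cdot \frac{1}{11} \cdot 10 = 6384 \cdot \frac{20}{33} = \frac{42560}{11}$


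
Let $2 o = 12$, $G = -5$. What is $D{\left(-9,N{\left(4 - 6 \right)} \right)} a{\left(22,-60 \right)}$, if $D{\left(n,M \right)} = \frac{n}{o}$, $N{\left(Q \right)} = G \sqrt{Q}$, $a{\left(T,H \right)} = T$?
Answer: $-33$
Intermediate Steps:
$o = 6$ ($o = \frac{1}{2} \cdot 12 = 6$)
$N{\left(Q \right)} = - 5 \sqrt{Q}$
$D{\left(n,M \right)} = \frac{n}{6}$
$D{\left(-9,N{\left(4 - 6 \right)} \right)} a{\left(22,-60 \right)} = \frac{1}{6} \left(-9\right) 22 = \left(- \frac{3}{2}\right) 22 = -33$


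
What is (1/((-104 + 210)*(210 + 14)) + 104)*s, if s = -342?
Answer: -422263467/11872 ≈ -35568.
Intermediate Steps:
(1/((-104 + 210)*(210 + 14)) + 104)*s = (1/((-104 + 210)*(210 + 14)) + 104)*(-342) = (1/(106*224) + 104)*(-342) = (1/23744 + 104)*(-342) = (2469377/23744)*(-342) = -422263467/11872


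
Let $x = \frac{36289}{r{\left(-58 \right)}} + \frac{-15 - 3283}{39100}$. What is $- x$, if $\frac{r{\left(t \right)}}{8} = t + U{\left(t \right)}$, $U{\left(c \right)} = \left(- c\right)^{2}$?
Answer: $- \frac{19583447}{15207600} \approx -1.2877$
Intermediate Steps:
$U{\left(c \right)} = c^{2}$
$r{\left(t \right)} = 8 t + 8 t^{2}$ ($r{\left(t \right)} = 8 \left(t + t^{2}\right) = 8 t + 8 t^{2}$)
$x = \frac{19583447}{15207600}$ ($x = \frac{36289}{8 \left(-58\right) \left(1 - 58\right)} + \frac{-15 - 3283}{39100} = \frac{36289}{8 \left(-58\right) \left(-57\right)} + \left(-15 - 3283\right) \frac{1}{39100} = \frac{36289}{26448} - \frac{97}{1150} = \frac{19583447}{15207600} \approx 1.2877$)
$- x = \left(-1\right) \frac{19583447}{15207600} = - \frac{19583447}{15207600}$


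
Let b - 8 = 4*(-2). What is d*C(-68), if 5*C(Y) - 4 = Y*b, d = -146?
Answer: -584/5 ≈ -116.80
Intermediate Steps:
b = 0 (b = 8 + 4*(-2) = 8 - 8 = 0)
C(Y) = ⅘ (C(Y) = ⅘ + (Y*0)/5 = ⅘ + (⅕)*0 = ⅘ + 0 = ⅘)
d*C(-68) = -146*⅘ = -584/5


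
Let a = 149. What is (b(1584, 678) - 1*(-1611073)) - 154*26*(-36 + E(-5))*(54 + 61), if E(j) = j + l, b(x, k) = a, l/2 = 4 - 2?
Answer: 18648242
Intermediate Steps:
l = 4 (l = 2*(4 - 2) = 2*2 = 4)
b(x, k) = 149
E(j) = 4 + j (E(j) = j + 4 = 4 + j)
(b(1584, 678) - 1*(-1611073)) - 154*26*(-36 + E(-5))*(54 + 61) = (149 - 1*(-1611073)) - 154*26*(-36 + (4 - 5))*(54 + 61) = (149 + 1611073) - 4004*(-36 - 1)*115 = 1611222 - 4004*(-37*115) = 1611222 - 4004*(-4255) = 1611222 - 1*(-17037020) = 1611222 + 17037020 = 18648242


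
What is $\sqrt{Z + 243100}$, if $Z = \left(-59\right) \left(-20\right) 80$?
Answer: $150 \sqrt{15} \approx 580.95$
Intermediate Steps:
$Z = 94400$ ($Z = 1180 \cdot 80 = 94400$)
$\sqrt{Z + 243100} = \sqrt{94400 + 243100} = \sqrt{337500} = 150 \sqrt{15}$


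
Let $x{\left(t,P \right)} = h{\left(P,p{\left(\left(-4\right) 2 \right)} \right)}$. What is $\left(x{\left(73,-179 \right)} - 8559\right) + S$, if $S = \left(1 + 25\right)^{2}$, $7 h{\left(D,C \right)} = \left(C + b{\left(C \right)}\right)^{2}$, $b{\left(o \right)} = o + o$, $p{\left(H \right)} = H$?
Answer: $- \frac{54605}{7} \approx -7800.7$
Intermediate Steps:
$b{\left(o \right)} = 2 o$
$h{\left(D,C \right)} = \frac{9 C^{2}}{7}$ ($h{\left(D,C \right)} = \frac{\left(C + 2 C\right)^{2}}{7} = \frac{\left(3 C\right)^{2}}{7} = \frac{9 C^{2}}{7}$)
$x{\left(t,P \right)} = \frac{576}{7}$ ($x{\left(t,P \right)} = \frac{9 \left(\left(-4\right) 2\right)^{2}}{7} = \frac{9 \left(-8\right)^{2}}{7} = \frac{9}{7} \cdot 64 = \frac{576}{7}$)
$S = 676$ ($S = 26^{2} = 676$)
$\left(x{\left(73,-179 \right)} - 8559\right) + S = \left(\frac{576}{7} - 8559\right) + 676 = - \frac{59337}{7} + 676 = - \frac{54605}{7}$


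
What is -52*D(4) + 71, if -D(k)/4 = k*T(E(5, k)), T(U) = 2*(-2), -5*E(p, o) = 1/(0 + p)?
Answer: -3257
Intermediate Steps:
E(p, o) = -1/(5*p) (E(p, o) = -1/(5*(0 + p)) = -1/(5*p))
T(U) = -4
D(k) = 16*k (D(k) = -4*k*(-4) = -(-16)*k = 16*k)
-52*D(4) + 71 = -832*4 + 71 = -52*64 + 71 = -3328 + 71 = -3257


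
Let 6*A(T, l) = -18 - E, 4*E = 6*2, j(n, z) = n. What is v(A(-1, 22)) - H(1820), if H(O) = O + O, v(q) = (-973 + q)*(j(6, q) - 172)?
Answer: 158459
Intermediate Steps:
E = 3 (E = (6*2)/4 = (¼)*12 = 3)
A(T, l) = -7/2 (A(T, l) = (-18 - 1*3)/6 = (-18 - 3)/6 = (⅙)*(-21) = -7/2)
v(q) = 161518 - 166*q (v(q) = (-973 + q)*(6 - 172) = (-973 + q)*(-166) = 161518 - 166*q)
H(O) = 2*O
v(A(-1, 22)) - H(1820) = (161518 - 166*(-7/2)) - 2*1820 = (161518 + 581) - 1*3640 = 162099 - 3640 = 158459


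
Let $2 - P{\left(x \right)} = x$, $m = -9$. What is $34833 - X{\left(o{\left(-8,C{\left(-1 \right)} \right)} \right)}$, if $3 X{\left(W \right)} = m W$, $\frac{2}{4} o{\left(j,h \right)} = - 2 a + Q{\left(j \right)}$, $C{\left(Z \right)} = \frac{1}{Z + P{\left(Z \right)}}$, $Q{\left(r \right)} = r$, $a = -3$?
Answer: $34821$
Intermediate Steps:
$P{\left(x \right)} = 2 - x$
$C{\left(Z \right)} = \frac{1}{2}$ ($C{\left(Z \right)} = \frac{1}{Z - \left(-2 + Z\right)} = \frac{1}{2}$)
$o{\left(j,h \right)} = 12 + 2 j$ ($o{\left(j,h \right)} = 2 \left(\left(-2\right) \left(-3\right) + j\right) = 2 \left(6 + j\right) = 12 + 2 j$)
$X{\left(W \right)} = - 3 W$ ($X{\left(W \right)} = \frac{\left(-9\right) W}{3} = - 3 W$)
$34833 - X{\left(o{\left(-8,C{\left(-1 \right)} \right)} \right)} = 34833 - - 3 \left(12 + 2 \left(-8\right)\right) = 34833 - - 3 \left(12 - 16\right) = 34833 - \left(-3\right) \left(-4\right) = 34833 - 12 = 34821$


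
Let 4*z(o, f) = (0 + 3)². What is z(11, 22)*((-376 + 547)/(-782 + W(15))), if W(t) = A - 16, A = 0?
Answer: -27/56 ≈ -0.48214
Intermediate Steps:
z(o, f) = 9/4 (z(o, f) = (0 + 3)²/4 = (¼)*3² = (¼)*9 = 9/4)
W(t) = -16 (W(t) = 0 - 16 = -16)
z(11, 22)*((-376 + 547)/(-782 + W(15))) = 9*((-376 + 547)/(-782 - 16))/4 = 9*(171/(-798))/4 = 9*(171*(-1/798))/4 = (9/4)*(-3/14) = -27/56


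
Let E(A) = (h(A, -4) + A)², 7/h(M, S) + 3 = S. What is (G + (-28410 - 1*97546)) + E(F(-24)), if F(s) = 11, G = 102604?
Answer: -23252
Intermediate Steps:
h(M, S) = 7/(-3 + S)
E(A) = (-1 + A)² (E(A) = (7/(-3 - 4) + A)² = (7/(-7) + A)² = (7*(-⅐) + A)² = (-1 + A)²)
(G + (-28410 - 1*97546)) + E(F(-24)) = (102604 + (-28410 - 1*97546)) + (-1 + 11)² = (102604 + (-28410 - 97546)) + 10² = (102604 - 125956) + 100 = -23352 + 100 = -23252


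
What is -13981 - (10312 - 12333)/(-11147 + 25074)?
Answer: -194711366/13927 ≈ -13981.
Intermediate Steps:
-13981 - (10312 - 12333)/(-11147 + 25074) = -13981 - (-2021)/13927 = -13981 - 1*(-2021/13927) = -13981 + 2021/13927 = -194711366/13927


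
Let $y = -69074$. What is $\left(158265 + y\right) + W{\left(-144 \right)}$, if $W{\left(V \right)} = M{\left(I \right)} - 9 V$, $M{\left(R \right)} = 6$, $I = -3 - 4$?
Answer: $90493$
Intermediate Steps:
$I = -7$ ($I = -3 - 4 = -7$)
$W{\left(V \right)} = 6 - 9 V$
$\left(158265 + y\right) + W{\left(-144 \right)} = \left(158265 - 69074\right) + \left(6 - -1296\right) = 89191 + \left(6 + 1296\right) = 89191 + 1302 = 90493$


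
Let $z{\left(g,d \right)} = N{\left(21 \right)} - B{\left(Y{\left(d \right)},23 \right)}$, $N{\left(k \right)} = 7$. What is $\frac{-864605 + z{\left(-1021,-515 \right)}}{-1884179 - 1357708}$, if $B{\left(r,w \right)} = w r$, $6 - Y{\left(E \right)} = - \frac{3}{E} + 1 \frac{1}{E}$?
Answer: $\frac{14365774}{53857155} \approx 0.26674$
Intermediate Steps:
$Y{\left(E \right)} = 6 + \frac{2}{E}$ ($Y{\left(E \right)} = 6 - \left(- \frac{3}{E} + 1 \frac{1}{E}\right) = 6 - \left(- \frac{3}{E} + \frac{1}{E}\right) = 6 - - \frac{2}{E} = 6 + \frac{2}{E}$)
$B{\left(r,w \right)} = r w$
$z{\left(g,d \right)} = -131 - \frac{46}{d}$ ($z{\left(g,d \right)} = 7 - \left(6 + \frac{2}{d}\right) 23 = 7 - \left(138 + \frac{46}{d}\right) = -131 - \frac{46}{d}$)
$\frac{-864605 + z{\left(-1021,-515 \right)}}{-1884179 - 1357708} = \frac{-864605 - \left(131 + \frac{46}{-515}\right)}{-1884179 - 1357708} = \frac{-864605 - \frac{67419}{515}}{-3241887} = \left(-864605 + \left(-131 + \frac{46}{515}\right)\right) \left(- \frac{1}{3241887}\right) = \left(-864605 - \frac{67419}{515}\right) \left(- \frac{1}{3241887}\right) = \left(- \frac{445338994}{515}\right) \left(- \frac{1}{3241887}\right) = \frac{14365774}{53857155}$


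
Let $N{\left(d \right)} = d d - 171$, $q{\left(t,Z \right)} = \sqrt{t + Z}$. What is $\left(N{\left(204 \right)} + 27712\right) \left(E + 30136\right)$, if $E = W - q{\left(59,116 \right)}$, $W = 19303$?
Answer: $3419052923 - 345785 \sqrt{7} \approx 3.4181 \cdot 10^{9}$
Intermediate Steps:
$q{\left(t,Z \right)} = \sqrt{Z + t}$
$N{\left(d \right)} = -171 + d^{2}$ ($N{\left(d \right)} = d^{2} - 171 = -171 + d^{2}$)
$E = 19303 - 5 \sqrt{7}$ ($E = 19303 - \sqrt{116 + 59} = 19303 - \sqrt{175} = 19303 - 5 \sqrt{7} \approx 19290.0$)
$\left(N{\left(204 \right)} + 27712\right) \left(E + 30136\right) = \left(\left(-171 + 204^{2}\right) + 27712\right) \left(\left(19303 - 5 \sqrt{7}\right) + 30136\right) = \left(\left(-171 + 41616\right) + 27712\right) \left(49439 - 5 \sqrt{7}\right) = \left(41445 + 27712\right) \left(49439 - 5 \sqrt{7}\right) = 69157 \left(49439 - 5 \sqrt{7}\right) = 3419052923 - 345785 \sqrt{7}$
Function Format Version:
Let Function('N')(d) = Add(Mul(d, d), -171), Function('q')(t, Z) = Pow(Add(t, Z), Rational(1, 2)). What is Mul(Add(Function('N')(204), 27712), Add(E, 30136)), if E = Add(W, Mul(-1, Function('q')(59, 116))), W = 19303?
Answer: Add(3419052923, Mul(-345785, Pow(7, Rational(1, 2)))) ≈ 3.4181e+9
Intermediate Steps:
Function('q')(t, Z) = Pow(Add(Z, t), Rational(1, 2))
Function('N')(d) = Add(-171, Pow(d, 2)) (Function('N')(d) = Add(Pow(d, 2), -171) = Add(-171, Pow(d, 2)))
E = Add(19303, Mul(-5, Pow(7, Rational(1, 2)))) (E = Add(19303, Mul(-1, Pow(Add(116, 59), Rational(1, 2)))) = Add(19303, Mul(-1, Pow(175, Rational(1, 2)))) = Add(19303, Mul(-1, Mul(5, Pow(7, Rational(1, 2))))) = Add(19303, Mul(-5, Pow(7, Rational(1, 2)))) ≈ 19290.)
Mul(Add(Function('N')(204), 27712), Add(E, 30136)) = Mul(Add(Add(-171, Pow(204, 2)), 27712), Add(Add(19303, Mul(-5, Pow(7, Rational(1, 2)))), 30136)) = Mul(Add(Add(-171, 41616), 27712), Add(49439, Mul(-5, Pow(7, Rational(1, 2))))) = Mul(Add(41445, 27712), Add(49439, Mul(-5, Pow(7, Rational(1, 2))))) = Mul(69157, Add(49439, Mul(-5, Pow(7, Rational(1, 2))))) = Add(3419052923, Mul(-345785, Pow(7, Rational(1, 2))))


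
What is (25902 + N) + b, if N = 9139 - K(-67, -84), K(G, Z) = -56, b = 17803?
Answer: 52900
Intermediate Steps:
N = 9195 (N = 9139 - 1*(-56) = 9139 + 56 = 9195)
(25902 + N) + b = (25902 + 9195) + 17803 = 35097 + 17803 = 52900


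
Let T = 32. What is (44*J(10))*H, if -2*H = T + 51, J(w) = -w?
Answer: 18260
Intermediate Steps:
H = -83/2 (H = -(32 + 51)/2 = -½*83 = -83/2 ≈ -41.500)
(44*J(10))*H = (44*(-1*10))*(-83/2) = (44*(-10))*(-83/2) = -440*(-83/2) = 18260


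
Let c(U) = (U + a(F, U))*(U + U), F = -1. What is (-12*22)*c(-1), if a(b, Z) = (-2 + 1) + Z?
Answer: -1584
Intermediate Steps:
a(b, Z) = -1 + Z
c(U) = 2*U*(-1 + 2*U) (c(U) = (U + (-1 + U))*(U + U) = (-1 + 2*U)*(2*U) = 2*U*(-1 + 2*U))
(-12*22)*c(-1) = (-12*22)*(2*(-1)*(-1 + 2*(-1))) = -528*(-1)*(-1 - 2) = -528*(-1)*(-3) = -264*6 = -1584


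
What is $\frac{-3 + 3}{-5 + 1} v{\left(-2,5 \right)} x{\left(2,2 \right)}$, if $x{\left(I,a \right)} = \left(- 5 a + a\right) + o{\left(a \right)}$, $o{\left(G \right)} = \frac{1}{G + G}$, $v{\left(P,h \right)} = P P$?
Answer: $0$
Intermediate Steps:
$v{\left(P,h \right)} = P^{2}$
$o{\left(G \right)} = \frac{1}{2 G}$
$x{\left(I,a \right)} = \frac{1}{2 a} - 4 a$ ($x{\left(I,a \right)} = \left(- 5 a + a\right) + \frac{1}{2 a} = - 4 a + \frac{1}{2 a} = \frac{1}{2 a} - 4 a$)
$\frac{-3 + 3}{-5 + 1} v{\left(-2,5 \right)} x{\left(2,2 \right)} = \frac{-3 + 3}{-5 + 1} \left(-2\right)^{2} \left(\frac{1}{2 \cdot 2} - 8\right) = \frac{0}{-4} \cdot 4 \left(\frac{1}{2} \cdot \frac{1}{2} - 8\right) = 0 \left(- \frac{1}{4}\right) 4 \left(\frac{1}{4} - 8\right) = 0 \cdot 4 \left(- \frac{31}{4}\right) = 0 \left(- \frac{31}{4}\right) = 0$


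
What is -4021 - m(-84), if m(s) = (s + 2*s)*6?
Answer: -2509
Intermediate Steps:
m(s) = 18*s (m(s) = (3*s)*6 = 18*s)
-4021 - m(-84) = -4021 - 18*(-84) = -4021 - 1*(-1512) = -4021 + 1512 = -2509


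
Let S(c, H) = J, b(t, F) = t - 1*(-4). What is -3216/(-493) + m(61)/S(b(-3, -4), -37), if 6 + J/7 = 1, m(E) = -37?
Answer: 130801/17255 ≈ 7.5805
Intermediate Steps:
b(t, F) = 4 + t (b(t, F) = t + 4 = 4 + t)
J = -35 (J = -42 + 7*1 = -42 + 7 = -35)
S(c, H) = -35
-3216/(-493) + m(61)/S(b(-3, -4), -37) = -3216/(-493) - 37/(-35) = -3216*(-1/493) - 37*(-1/35) = 3216/493 + 37/35 = 130801/17255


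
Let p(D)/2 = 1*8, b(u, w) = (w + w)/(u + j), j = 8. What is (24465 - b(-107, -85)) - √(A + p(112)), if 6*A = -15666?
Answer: 2421865/99 - I*√2595 ≈ 24463.0 - 50.941*I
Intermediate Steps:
A = -2611 (A = (⅙)*(-15666) = -2611)
b(u, w) = 2*w/(8 + u) (b(u, w) = (w + w)/(u + 8) = (2*w)/(8 + u) = 2*w/(8 + u))
p(D) = 16 (p(D) = 2*(1*8) = 2*8 = 16)
(24465 - b(-107, -85)) - √(A + p(112)) = (24465 - 2*(-85)/(8 - 107)) - √(-2611 + 16) = (24465 - 2*(-85)/(-99)) - √(-2595) = (24465 - 2*(-85)*(-1)/99) - I*√2595 = (24465 - 1*170/99) - I*√2595 = (24465 - 170/99) - I*√2595 = 2421865/99 - I*√2595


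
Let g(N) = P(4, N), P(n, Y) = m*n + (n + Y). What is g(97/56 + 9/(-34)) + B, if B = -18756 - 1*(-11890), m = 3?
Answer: -6519803/952 ≈ -6848.5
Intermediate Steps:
P(n, Y) = Y + 4*n (P(n, Y) = 3*n + (n + Y) = 3*n + (Y + n) = Y + 4*n)
B = -6866 (B = -18756 + 11890 = -6866)
g(N) = 16 + N (g(N) = N + 4*4 = N + 16 = 16 + N)
g(97/56 + 9/(-34)) + B = (16 + (97/56 + 9/(-34))) - 6866 = (16 + (97*(1/56) + 9*(-1/34))) - 6866 = (16 + (97/56 - 9/34)) - 6866 = (16 + 1397/952) - 6866 = 16629/952 - 6866 = -6519803/952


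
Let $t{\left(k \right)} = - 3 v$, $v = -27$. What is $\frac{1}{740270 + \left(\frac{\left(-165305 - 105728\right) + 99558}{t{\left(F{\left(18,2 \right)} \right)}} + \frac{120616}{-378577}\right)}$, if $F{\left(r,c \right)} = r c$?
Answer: $\frac{30664737}{22635258598019} \approx 1.3547 \cdot 10^{-6}$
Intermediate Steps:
$F{\left(r,c \right)} = c r$
$t{\left(k \right)} = 81$ ($t{\left(k \right)} = \left(-3\right) \left(-27\right) = 81$)
$\frac{1}{740270 + \left(\frac{\left(-165305 - 105728\right) + 99558}{t{\left(F{\left(18,2 \right)} \right)}} + \frac{120616}{-378577}\right)} = \frac{1}{740270 + \left(\frac{\left(-165305 - 105728\right) + 99558}{81} + \frac{120616}{-378577}\right)} = \frac{1}{740270 + \left(\left(-271033 + 99558\right) \frac{1}{81} + 120616 \left(- \frac{1}{378577}\right)\right)} = \frac{1}{740270 - \frac{64926260971}{30664737}} = \frac{1}{\frac{22635258598019}{30664737}} = \frac{30664737}{22635258598019}$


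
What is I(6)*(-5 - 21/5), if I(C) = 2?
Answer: -92/5 ≈ -18.400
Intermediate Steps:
I(6)*(-5 - 21/5) = 2*(-5 - 21/5) = 2*(-46/5) = -92/5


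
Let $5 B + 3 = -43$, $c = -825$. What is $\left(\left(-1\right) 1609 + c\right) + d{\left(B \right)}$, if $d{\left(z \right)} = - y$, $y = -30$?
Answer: $-2404$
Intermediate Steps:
$B = - \frac{46}{5}$ ($B = - \frac{3}{5} + \frac{1}{5} \left(-43\right) = - \frac{3}{5} - \frac{43}{5} = - \frac{46}{5} \approx -9.2$)
$d{\left(z \right)} = 30$ ($d{\left(z \right)} = \left(-1\right) \left(-30\right) = 30$)
$\left(\left(-1\right) 1609 + c\right) + d{\left(B \right)} = \left(\left(-1\right) 1609 - 825\right) + 30 = \left(-1609 - 825\right) + 30 = -2434 + 30 = -2404$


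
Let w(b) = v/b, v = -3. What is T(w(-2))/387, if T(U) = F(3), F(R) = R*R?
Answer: 1/43 ≈ 0.023256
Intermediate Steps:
w(b) = -3/b
F(R) = R**2
T(U) = 9 (T(U) = 3**2 = 9)
T(w(-2))/387 = 9/387 = 9*(1/387) = 1/43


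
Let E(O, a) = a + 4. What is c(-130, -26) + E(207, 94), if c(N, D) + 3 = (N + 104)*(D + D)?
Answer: 1447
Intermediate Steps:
c(N, D) = -3 + 2*D*(104 + N) (c(N, D) = -3 + (N + 104)*(D + D) = -3 + (104 + N)*(2*D) = -3 + 2*D*(104 + N))
E(O, a) = 4 + a
c(-130, -26) + E(207, 94) = (-3 + 208*(-26) + 2*(-26)*(-130)) + (4 + 94) = (-3 - 5408 + 6760) + 98 = 1349 + 98 = 1447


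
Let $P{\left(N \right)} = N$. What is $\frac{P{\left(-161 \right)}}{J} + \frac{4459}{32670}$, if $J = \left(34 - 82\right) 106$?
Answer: $\frac{4657877}{27704160} \approx 0.16813$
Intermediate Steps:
$J = -5088$ ($J = \left(-48\right) 106 = -5088$)
$\frac{P{\left(-161 \right)}}{J} + \frac{4459}{32670} = - \frac{161}{-5088} + \frac{4459}{32670} = \left(-161\right) \left(- \frac{1}{5088}\right) + 4459 \cdot \frac{1}{32670} = \frac{161}{5088} + \frac{4459}{32670} = \frac{4657877}{27704160}$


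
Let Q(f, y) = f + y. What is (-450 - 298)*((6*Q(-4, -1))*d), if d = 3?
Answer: 67320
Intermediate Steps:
(-450 - 298)*((6*Q(-4, -1))*d) = (-450 - 298)*((6*(-4 - 1))*3) = -748*6*(-5)*3 = -(-22440)*3 = -748*(-90) = 67320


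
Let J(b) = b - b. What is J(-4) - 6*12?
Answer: -72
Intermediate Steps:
J(b) = 0
J(-4) - 6*12 = 0 - 6*12 = 0 - 72 = -72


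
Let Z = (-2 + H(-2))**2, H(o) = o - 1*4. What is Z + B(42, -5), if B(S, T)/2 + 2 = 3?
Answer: 66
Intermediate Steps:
H(o) = -4 + o (H(o) = o - 4 = -4 + o)
B(S, T) = 2 (B(S, T) = -4 + 2*3 = -4 + 6 = 2)
Z = 64 (Z = (-2 + (-4 - 2))**2 = (-2 - 6)**2 = (-8)**2 = 64)
Z + B(42, -5) = 64 + 2 = 66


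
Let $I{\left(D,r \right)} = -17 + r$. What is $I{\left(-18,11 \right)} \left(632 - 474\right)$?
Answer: $-948$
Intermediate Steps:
$I{\left(-18,11 \right)} \left(632 - 474\right) = \left(-17 + 11\right) \left(632 - 474\right) = \left(-6\right) 158 = -948$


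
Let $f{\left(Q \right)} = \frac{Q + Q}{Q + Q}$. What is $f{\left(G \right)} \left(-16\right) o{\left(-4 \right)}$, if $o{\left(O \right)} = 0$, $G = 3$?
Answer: $0$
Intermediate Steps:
$f{\left(Q \right)} = 1$ ($f{\left(Q \right)} = \frac{2 Q}{2 Q} = 2 Q \frac{1}{2 Q} = 1$)
$f{\left(G \right)} \left(-16\right) o{\left(-4 \right)} = 1 \left(-16\right) 0 = \left(-16\right) 0 = 0$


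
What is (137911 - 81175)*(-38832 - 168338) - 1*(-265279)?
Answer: -11753731841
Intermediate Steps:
(137911 - 81175)*(-38832 - 168338) - 1*(-265279) = 56736*(-207170) + 265279 = -11753997120 + 265279 = -11753731841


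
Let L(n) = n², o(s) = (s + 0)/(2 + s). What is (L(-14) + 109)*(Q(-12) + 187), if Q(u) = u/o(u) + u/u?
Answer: 54290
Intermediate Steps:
o(s) = s/(2 + s)
Q(u) = 3 + u (Q(u) = u/((u/(2 + u))) + u/u = u*((2 + u)/u) + 1 = (2 + u) + 1 = 3 + u)
(L(-14) + 109)*(Q(-12) + 187) = ((-14)² + 109)*((3 - 12) + 187) = (196 + 109)*(-9 + 187) = 305*178 = 54290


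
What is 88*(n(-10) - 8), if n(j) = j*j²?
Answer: -88704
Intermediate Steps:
n(j) = j³
88*(n(-10) - 8) = 88*((-10)³ - 8) = 88*(-1000 - 8) = 88*(-1008) = -88704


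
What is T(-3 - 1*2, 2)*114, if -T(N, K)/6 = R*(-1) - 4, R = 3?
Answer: 4788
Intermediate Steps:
T(N, K) = 42 (T(N, K) = -6*(3*(-1) - 4) = -6*(-3 - 4) = -6*(-7) = 42)
T(-3 - 1*2, 2)*114 = 42*114 = 4788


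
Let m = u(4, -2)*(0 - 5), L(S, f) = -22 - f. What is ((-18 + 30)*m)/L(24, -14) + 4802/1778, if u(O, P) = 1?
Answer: 2591/254 ≈ 10.201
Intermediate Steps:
m = -5 (m = 1*(0 - 5) = 1*(-5) = -5)
((-18 + 30)*m)/L(24, -14) + 4802/1778 = ((-18 + 30)*(-5))/(-22 - 1*(-14)) + 4802/1778 = (12*(-5))/(-22 + 14) + 4802*(1/1778) = -60/(-8) + 343/127 = -60*(-⅛) + 343/127 = 15/2 + 343/127 = 2591/254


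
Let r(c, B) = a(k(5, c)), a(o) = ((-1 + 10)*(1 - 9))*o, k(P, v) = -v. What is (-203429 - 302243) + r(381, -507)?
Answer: -478240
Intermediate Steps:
a(o) = -72*o (a(o) = (9*(-8))*o = -72*o)
r(c, B) = 72*c (r(c, B) = -(-72)*c = 72*c)
(-203429 - 302243) + r(381, -507) = (-203429 - 302243) + 72*381 = -505672 + 27432 = -478240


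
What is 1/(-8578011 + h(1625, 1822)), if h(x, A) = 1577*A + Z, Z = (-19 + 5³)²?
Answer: -1/5693481 ≈ -1.7564e-7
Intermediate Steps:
Z = 11236 (Z = (-19 + 125)² = 106² = 11236)
h(x, A) = 11236 + 1577*A (h(x, A) = 1577*A + 11236 = 11236 + 1577*A)
1/(-8578011 + h(1625, 1822)) = 1/(-8578011 + (11236 + 1577*1822)) = 1/(-8578011 + (11236 + 2873294)) = 1/(-8578011 + 2884530) = 1/(-5693481) = -1/5693481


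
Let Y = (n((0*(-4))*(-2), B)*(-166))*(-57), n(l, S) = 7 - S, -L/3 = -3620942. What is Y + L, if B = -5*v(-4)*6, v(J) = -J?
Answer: 12064500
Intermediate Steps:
L = 10862826 (L = -3*(-3620942) = 10862826)
B = -120 (B = -(-5)*(-4)*6 = -5*4*6 = -20*6 = -120)
Y = 1201674 (Y = ((7 - 1*(-120))*(-166))*(-57) = ((7 + 120)*(-166))*(-57) = (127*(-166))*(-57) = -21082*(-57) = 1201674)
Y + L = 1201674 + 10862826 = 12064500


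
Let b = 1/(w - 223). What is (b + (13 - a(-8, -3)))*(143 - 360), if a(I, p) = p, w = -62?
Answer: -989303/285 ≈ -3471.2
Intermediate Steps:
b = -1/285 (b = 1/(-62 - 223) = 1/(-285) = -1/285 ≈ -0.0035088)
(b + (13 - a(-8, -3)))*(143 - 360) = (-1/285 + (13 - 1*(-3)))*(143 - 360) = (-1/285 + (13 + 3))*(-217) = (-1/285 + 16)*(-217) = (4559/285)*(-217) = -989303/285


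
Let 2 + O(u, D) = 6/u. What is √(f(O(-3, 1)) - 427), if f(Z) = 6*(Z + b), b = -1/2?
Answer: I*√454 ≈ 21.307*I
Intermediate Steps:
O(u, D) = -2 + 6/u
b = -½ (b = -1*½ = -½ ≈ -0.50000)
f(Z) = -3 + 6*Z (f(Z) = 6*(Z - ½) = 6*(-½ + Z) = -3 + 6*Z)
√(f(O(-3, 1)) - 427) = √((-3 + 6*(-2 + 6/(-3))) - 427) = √((-3 + 6*(-2 + 6*(-⅓))) - 427) = √((-3 + 6*(-2 - 2)) - 427) = √((-3 + 6*(-4)) - 427) = √((-3 - 24) - 427) = √(-27 - 427) = √(-454) = I*√454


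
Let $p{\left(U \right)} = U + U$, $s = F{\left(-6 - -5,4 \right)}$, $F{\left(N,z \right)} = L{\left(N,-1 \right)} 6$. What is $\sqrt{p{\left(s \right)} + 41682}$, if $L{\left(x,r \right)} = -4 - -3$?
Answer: $3 \sqrt{4630} \approx 204.13$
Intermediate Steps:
$L{\left(x,r \right)} = -1$ ($L{\left(x,r \right)} = -4 + 3 = -1$)
$F{\left(N,z \right)} = -6$ ($F{\left(N,z \right)} = \left(-1\right) 6 = -6$)
$s = -6$
$p{\left(U \right)} = 2 U$
$\sqrt{p{\left(s \right)} + 41682} = \sqrt{2 \left(-6\right) + 41682} = \sqrt{-12 + 41682} = \sqrt{41670} = 3 \sqrt{4630}$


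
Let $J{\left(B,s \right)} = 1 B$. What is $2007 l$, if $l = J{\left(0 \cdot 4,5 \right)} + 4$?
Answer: $8028$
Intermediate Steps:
$J{\left(B,s \right)} = B$
$l = 4$ ($l = 0 \cdot 4 + 4 = 0 + 4 = 4$)
$2007 l = 2007 \cdot 4 = 8028$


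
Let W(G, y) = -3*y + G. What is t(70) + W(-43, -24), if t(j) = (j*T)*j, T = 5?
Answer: 24529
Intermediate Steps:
W(G, y) = G - 3*y
t(j) = 5*j² (t(j) = (j*5)*j = (5*j)*j = 5*j²)
t(70) + W(-43, -24) = 5*70² + (-43 - 3*(-24)) = 5*4900 + (-43 + 72) = 24500 + 29 = 24529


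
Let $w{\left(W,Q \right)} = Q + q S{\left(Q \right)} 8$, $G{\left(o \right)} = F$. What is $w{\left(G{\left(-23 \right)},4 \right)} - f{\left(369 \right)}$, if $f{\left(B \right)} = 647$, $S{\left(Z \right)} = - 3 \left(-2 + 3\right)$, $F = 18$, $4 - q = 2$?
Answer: $-691$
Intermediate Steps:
$q = 2$ ($q = 4 - 2 = 2$)
$G{\left(o \right)} = 18$
$S{\left(Z \right)} = -3$ ($S{\left(Z \right)} = \left(-3\right) 1 = -3$)
$w{\left(W,Q \right)} = -48 + Q$ ($w{\left(W,Q \right)} = Q + 2 \left(-3\right) 8 = Q - 48 = -48 + Q$)
$w{\left(G{\left(-23 \right)},4 \right)} - f{\left(369 \right)} = \left(-48 + 4\right) - 647 = -44 - 647 = -691$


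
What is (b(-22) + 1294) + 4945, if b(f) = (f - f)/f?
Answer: 6239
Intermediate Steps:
b(f) = 0 (b(f) = 0/f = 0)
(b(-22) + 1294) + 4945 = (0 + 1294) + 4945 = 1294 + 4945 = 6239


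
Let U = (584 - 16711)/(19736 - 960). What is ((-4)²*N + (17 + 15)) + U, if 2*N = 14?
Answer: 2687617/18776 ≈ 143.14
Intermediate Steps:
N = 7 (N = (½)*14 = 7)
U = -16127/18776 ≈ -0.85892
((-4)²*N + (17 + 15)) + U = ((-4)²*7 + (17 + 15)) - 16127/18776 = (16*7 + 32) - 16127/18776 = (112 + 32) - 16127/18776 = 144 - 16127/18776 = 2687617/18776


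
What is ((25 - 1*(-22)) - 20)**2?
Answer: 729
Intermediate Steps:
((25 - 1*(-22)) - 20)**2 = ((25 + 22) - 20)**2 = (47 - 20)**2 = 27**2 = 729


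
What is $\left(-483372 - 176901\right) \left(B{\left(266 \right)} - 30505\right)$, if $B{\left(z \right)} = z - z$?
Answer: $20141627865$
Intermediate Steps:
$B{\left(z \right)} = 0$
$\left(-483372 - 176901\right) \left(B{\left(266 \right)} - 30505\right) = \left(-483372 - 176901\right) \left(0 - 30505\right) = \left(-660273\right) \left(-30505\right) = 20141627865$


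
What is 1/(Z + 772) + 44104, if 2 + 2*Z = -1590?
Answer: 1058495/24 ≈ 44104.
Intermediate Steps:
Z = -796 (Z = -1 + (½)*(-1590) = -1 - 795 = -796)
1/(Z + 772) + 44104 = 1/(-796 + 772) + 44104 = 1/(-24) + 44104 = -1/24 + 44104 = 1058495/24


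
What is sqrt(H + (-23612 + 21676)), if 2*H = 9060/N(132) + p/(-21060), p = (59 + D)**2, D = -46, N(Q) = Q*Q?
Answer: 4*I*sqrt(29644105)/495 ≈ 43.997*I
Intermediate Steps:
N(Q) = Q**2
p = 169 (p = (59 - 46)**2 = 13**2 = 169)
H = 12544/49005 (H = (9060/(132**2) + 169/(-21060))/2 = (9060/17424 + 169*(-1/21060))/2 = (9060*(1/17424) - 13/1620)/2 = (755/1452 - 13/1620)/2 = (1/2)*(25088/49005) = 12544/49005 ≈ 0.25597)
sqrt(H + (-23612 + 21676)) = sqrt(12544/49005 + (-23612 + 21676)) = sqrt(12544/49005 - 1936) = sqrt(-94861136/49005) = 4*I*sqrt(29644105)/495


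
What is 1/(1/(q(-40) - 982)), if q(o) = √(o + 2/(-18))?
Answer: -982 + 19*I/3 ≈ -982.0 + 6.3333*I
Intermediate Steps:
q(o) = √(-⅑ + o) (q(o) = √(o + 2*(-1/18)) = √(o - ⅑) = √(-⅑ + o))
1/(1/(q(-40) - 982)) = 1/(1/(√(-1 + 9*(-40))/3 - 982)) = 1/(1/(√(-1 - 360)/3 - 982)) = 1/(1/(√(-361)/3 - 982)) = 1/(1/((19*I)/3 - 982)) = 1/(1/(19*I/3 - 982)) = 1/(1/(-982 + 19*I/3)) = 1/(9*(-982 - 19*I/3)/8679277) = -982 + 19*I/3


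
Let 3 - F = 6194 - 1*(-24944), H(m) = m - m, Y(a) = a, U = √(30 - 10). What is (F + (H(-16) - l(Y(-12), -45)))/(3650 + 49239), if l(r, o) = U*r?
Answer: -31135/52889 + 24*√5/52889 ≈ -0.58767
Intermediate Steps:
U = 2*√5 (U = √20 = 2*√5 ≈ 4.4721)
H(m) = 0
F = -31135 (F = 3 - (6194 - 1*(-24944)) = 3 - (6194 + 24944) = 3 - 1*31138 = 3 - 31138 = -31135)
l(r, o) = 2*r*√5 (l(r, o) = (2*√5)*r = 2*r*√5)
(F + (H(-16) - l(Y(-12), -45)))/(3650 + 49239) = (-31135 + (0 - 2*(-12)*√5))/(3650 + 49239) = (-31135 + (0 - (-24)*√5))/52889 = (-31135 + (0 + 24*√5))*(1/52889) = (-31135 + 24*√5)*(1/52889) = -31135/52889 + 24*√5/52889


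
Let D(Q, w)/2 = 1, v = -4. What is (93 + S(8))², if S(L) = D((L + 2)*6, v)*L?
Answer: 11881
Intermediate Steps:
D(Q, w) = 2 (D(Q, w) = 2*1 = 2)
S(L) = 2*L
(93 + S(8))² = (93 + 2*8)² = (93 + 16)² = 109² = 11881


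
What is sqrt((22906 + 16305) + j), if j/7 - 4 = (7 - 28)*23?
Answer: sqrt(35858) ≈ 189.36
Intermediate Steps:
j = -3353 (j = 28 + 7*((7 - 28)*23) = 28 + 7*(-21*23) = 28 + 7*(-483) = 28 - 3381 = -3353)
sqrt((22906 + 16305) + j) = sqrt((22906 + 16305) - 3353) = sqrt(39211 - 3353) = sqrt(35858)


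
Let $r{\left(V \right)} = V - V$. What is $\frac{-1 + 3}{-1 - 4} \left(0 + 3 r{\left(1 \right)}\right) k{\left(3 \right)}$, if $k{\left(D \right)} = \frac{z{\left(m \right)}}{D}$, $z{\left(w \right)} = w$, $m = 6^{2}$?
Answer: $0$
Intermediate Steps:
$m = 36$
$r{\left(V \right)} = 0$
$k{\left(D \right)} = \frac{36}{D}$
$\frac{-1 + 3}{-1 - 4} \left(0 + 3 r{\left(1 \right)}\right) k{\left(3 \right)} = \frac{-1 + 3}{-1 - 4} \left(0 + 3 \cdot 0\right) \frac{36}{3} = \frac{2}{-5} \left(0 + 0\right) 36 \cdot \frac{1}{3} = 2 \left(- \frac{1}{5}\right) 0 \cdot 12 = \left(- \frac{2}{5}\right) 0 \cdot 12 = 0 \cdot 12 = 0$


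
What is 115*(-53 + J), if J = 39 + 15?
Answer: 115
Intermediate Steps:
J = 54
115*(-53 + J) = 115*(-53 + 54) = 115*1 = 115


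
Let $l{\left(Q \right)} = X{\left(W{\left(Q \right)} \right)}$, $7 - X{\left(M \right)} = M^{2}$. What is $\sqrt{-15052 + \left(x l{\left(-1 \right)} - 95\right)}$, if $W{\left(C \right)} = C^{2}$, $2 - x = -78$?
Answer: $i \sqrt{14667} \approx 121.11 i$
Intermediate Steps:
$x = 80$ ($x = 2 - -78 = 2 + 78 = 80$)
$X{\left(M \right)} = 7 - M^{2}$
$l{\left(Q \right)} = 7 - Q^{4}$ ($l{\left(Q \right)} = 7 - \left(Q^{2}\right)^{2} = 7 - Q^{4}$)
$\sqrt{-15052 + \left(x l{\left(-1 \right)} - 95\right)} = \sqrt{-15052 + \left(80 \left(7 - \left(-1\right)^{4}\right) - 95\right)} = \sqrt{-15052 - \left(95 - 80 \left(7 - 1\right)\right)} = \sqrt{-15052 + \left(80 \cdot 6 - 95\right)} = \sqrt{-15052 + \left(480 - 95\right)} = \sqrt{-15052 + 385} = \sqrt{-14667} = i \sqrt{14667}$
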